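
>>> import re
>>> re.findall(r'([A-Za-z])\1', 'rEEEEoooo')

['E', 'E', 'o', 'o']

After group 1 captures some text, `\1` only succeeds where that same text appears again.
`findall` collects group 1 from each match (4 total).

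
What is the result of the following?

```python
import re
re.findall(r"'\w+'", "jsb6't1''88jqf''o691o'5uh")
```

["'t1'", "'88jqf'", "'o691o'"]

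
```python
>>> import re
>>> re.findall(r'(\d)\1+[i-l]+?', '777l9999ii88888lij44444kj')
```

After group 1 captures some text, `\1` only succeeds where that same text appears again.
Because there's exactly one group, `findall` drops the full match and keeps group 1 from each hit.

['7', '9', '8', '4']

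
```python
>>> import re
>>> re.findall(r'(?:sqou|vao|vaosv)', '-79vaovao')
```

['vao', 'vao']

Walking the string: at [3:6] → 'vao'; at [6:9] → 'vao'.
No capturing groups, so `findall` returns the 2 full match strings.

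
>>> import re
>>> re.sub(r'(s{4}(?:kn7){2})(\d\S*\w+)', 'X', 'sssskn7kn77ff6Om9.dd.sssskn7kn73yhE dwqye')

'X dwqye'

This matches exactly 4 of a literal 's', then the literal 'kn7' repeated 2 times (captured); then a digit, then zero or more of a non-whitespace character, then one or more of a word character (captured).
Matches: at [0:35] → 'sssskn7kn77ff6Om9.dd.sssskn7kn73yhE'.
Every occurrence is swapped for 'X'.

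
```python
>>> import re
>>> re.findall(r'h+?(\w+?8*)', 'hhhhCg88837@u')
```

['h', 'h']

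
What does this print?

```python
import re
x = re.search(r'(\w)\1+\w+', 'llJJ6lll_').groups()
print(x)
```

('l',)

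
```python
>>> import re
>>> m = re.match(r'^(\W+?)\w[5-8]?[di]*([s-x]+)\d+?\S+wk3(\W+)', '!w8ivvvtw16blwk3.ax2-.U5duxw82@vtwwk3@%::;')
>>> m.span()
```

(0, 42)

Pattern: anchored at the start of the string; then one or more of a non-word character (lazy) (captured); then a word character, then optionally a character in [5-8], then zero or more of one of [di]; then one or more of a character in [s-x] (captured); then one or more of a digit (lazy), then one or more of a non-whitespace character, then the literal 'wk3'; then one or more of a non-word character (captured).
`re.match` only tries the pattern at the start of the string.
The match spans [0:42] → '!w8ivvvtw16blwk3.ax2-.U5duxw82@vtwwk3@%::;'.
Captured: group 1 = '!', group 2 = 'vvvtw', group 3 = '@%::;'.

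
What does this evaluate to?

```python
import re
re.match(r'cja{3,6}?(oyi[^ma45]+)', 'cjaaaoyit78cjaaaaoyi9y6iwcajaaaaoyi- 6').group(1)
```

'oyit78cj'

The match spans [0:13] → 'cjaaaoyit78cj'.
Captured: group 1 = 'oyit78cj'.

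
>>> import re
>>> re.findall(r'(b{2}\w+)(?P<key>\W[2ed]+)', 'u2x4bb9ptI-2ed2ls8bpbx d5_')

[('bb9ptI', '-2ed2')]

This matches exactly 2 of a literal 'b', then one or more of a word character (captured); then a non-word character, then one or more of one of [2ed] (captured as 'key').
With 2 capturing groups, `findall` returns a 2-tuple per match.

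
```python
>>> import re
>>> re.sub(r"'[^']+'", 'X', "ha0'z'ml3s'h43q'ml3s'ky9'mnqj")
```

Matches: at [3:6] → "'z'"; at [10:16] → "'h43q'"; at [20:25] → "'ky9'".
`sub` substitutes 'X' at each match site.

'ha0Xml3sXml3sXmnqj'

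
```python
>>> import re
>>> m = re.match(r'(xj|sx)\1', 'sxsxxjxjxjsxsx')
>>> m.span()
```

With `match`, the pattern is implicitly anchored at the beginning.
The match spans [0:4] → 'sxsx'.

(0, 4)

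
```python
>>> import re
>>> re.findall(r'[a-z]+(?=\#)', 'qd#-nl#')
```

['qd', 'nl']

The positive lookaround only admits positions where the adjacent text matches; those characters stay outside the span.
Walking the string: at [0:2] → 'qd'; at [4:6] → 'nl'.
Since nothing is captured, `findall` lists the 2 matched substrings directly.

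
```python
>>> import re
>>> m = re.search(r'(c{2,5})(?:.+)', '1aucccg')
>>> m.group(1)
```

'ccc'

The match spans [3:7] → 'cccg'.
Captured: group 1 = 'ccc'.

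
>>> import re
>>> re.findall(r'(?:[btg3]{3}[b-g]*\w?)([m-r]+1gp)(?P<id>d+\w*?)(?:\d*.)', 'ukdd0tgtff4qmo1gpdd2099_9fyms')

[('qmo1gp', 'dd')]

The pattern matches exactly 3 of one of [btg3], then zero or more of a character in [b-g], then optionally a word character (non-capturing group); then one or more of a character in [m-r], then the literal '1gp' (captured); then one or more of a literal 'd', then zero or more of a word character (lazy) (captured as 'id'); then zero or more of a digit, then any character (non-capturing group).
A non-greedy quantifier consumes as few characters as it can — just enough that the remainder of the pattern still matches from where it stops; whatever follows it matches normally.
Walking the string: at [5:24] match 'tgtff4qmo1gpdd2099_', groups = ('qmo1gp', 'dd').
Multiple groups make `findall` return tuples — one 2-tuple for the one match.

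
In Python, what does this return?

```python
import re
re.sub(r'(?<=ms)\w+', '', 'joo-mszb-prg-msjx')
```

'joo-ms-prg-ms'

Because the assertion is zero-width, the text it checks is not consumed and won't appear in the result.
Each match is replaced by ''.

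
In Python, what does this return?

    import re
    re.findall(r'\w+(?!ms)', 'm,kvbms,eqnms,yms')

A negative assertion filters positions out without eating any characters.
No capturing groups, so `findall` returns the 4 full match strings.

['m', 'kvbms', 'eqnms', 'yms']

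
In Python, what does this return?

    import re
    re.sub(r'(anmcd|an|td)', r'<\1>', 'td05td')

'<td>05<td>'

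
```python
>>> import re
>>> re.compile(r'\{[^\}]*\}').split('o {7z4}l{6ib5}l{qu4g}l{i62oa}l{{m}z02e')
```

Each match becomes a cut point; 6 segments remain.

['o ', 'l', 'l', 'l', 'l', 'z02e']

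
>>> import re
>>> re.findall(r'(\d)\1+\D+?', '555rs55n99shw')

After group 1 captures some text, `\1` only succeeds where that same text appears again.
Matches: at [0:4] match '555r', group 1 = '5'; at [5:8] match '55n', group 1 = '5'; at [8:11] match '99s', group 1 = '9'.
Because there's exactly one group, `findall` drops the full match and keeps group 1 from each hit.

['5', '5', '9']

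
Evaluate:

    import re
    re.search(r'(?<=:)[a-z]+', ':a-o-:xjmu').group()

'a'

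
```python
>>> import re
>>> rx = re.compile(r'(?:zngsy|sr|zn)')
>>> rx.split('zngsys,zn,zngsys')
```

['', 's,', ',', 's']

`|` is ordered: at each position the engine commits to the first alternative that works.
Matches to split on: at [0:5] → 'zngsy'; at [7:9] → 'zn'; at [10:15] → 'zngsy'.
`split` removes every match and returns the 4 fragments in between.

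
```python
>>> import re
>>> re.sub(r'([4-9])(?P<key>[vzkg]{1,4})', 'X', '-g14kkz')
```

'-g1X'

The pattern matches a character in [4-9] (captured); then 1 to 4 of one of [vzkg] (captured as 'key').
Matches: at [3:7] → '4kkz'.
Each match is replaced by 'X'.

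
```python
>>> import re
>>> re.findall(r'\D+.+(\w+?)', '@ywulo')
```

['o']

Pattern: one or more of a non-digit, then one or more of any character; then one or more of a word character (lazy) (captured).
Because there's exactly one group, `findall` drops the full match and keeps group 1 from the one hit.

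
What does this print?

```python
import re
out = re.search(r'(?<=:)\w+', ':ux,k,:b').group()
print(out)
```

Because the assertion is zero-width, the text it checks is not consumed and won't appear in the result.
Unlike `match`, `search` isn't anchored — it looks for the pattern anywhere in the string.
The match spans [1:3] → 'ux'.

ux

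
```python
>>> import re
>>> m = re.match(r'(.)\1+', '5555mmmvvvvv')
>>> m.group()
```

'5555'

`\1` is not a pattern — it's the concrete string captured by group 1, re-applied verbatim.
With `match`, the pattern is implicitly anchored at the beginning.
The match spans [0:4] → '5555'.
Captured: group 1 = '5'.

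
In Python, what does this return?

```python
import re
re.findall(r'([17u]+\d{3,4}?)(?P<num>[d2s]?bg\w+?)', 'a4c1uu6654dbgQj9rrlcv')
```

The `?` after the quantifier makes it lazy — it takes as little as possible before letting the rest of the pattern try.
`findall` packs the 2 group values into a tuple for every match.

[('1uu6654', 'dbgQ')]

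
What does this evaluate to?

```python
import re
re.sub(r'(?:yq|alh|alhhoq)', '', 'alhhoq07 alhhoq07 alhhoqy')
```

'hoq07 hoq07 hoqy'

`|` is ordered: at each position the engine commits to the first alternative that works.
Matches: at [0:3] → 'alh'; at [9:12] → 'alh'; at [18:21] → 'alh'.
Every occurrence is swapped for ''.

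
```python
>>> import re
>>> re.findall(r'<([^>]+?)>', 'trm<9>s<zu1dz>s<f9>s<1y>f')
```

['9', 'zu1dz', 'f9', '1y']

Because there's exactly one group, `findall` drops the full match and keeps group 1 from each hit.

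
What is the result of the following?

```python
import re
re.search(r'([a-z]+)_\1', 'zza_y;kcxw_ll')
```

None

The backreference `\1` re-matches whatever the first group consumed, character for character.
Here no position works, so the call returns None.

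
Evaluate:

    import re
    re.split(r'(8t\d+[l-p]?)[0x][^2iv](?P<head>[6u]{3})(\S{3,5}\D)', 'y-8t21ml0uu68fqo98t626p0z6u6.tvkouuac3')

['y-8t21ml0uu68fqo9', '8t626p', '6u6', '.tvkou', 'uac3']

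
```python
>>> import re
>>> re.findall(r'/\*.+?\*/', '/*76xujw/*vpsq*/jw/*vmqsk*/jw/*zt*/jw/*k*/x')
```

['/*76xujw/*vpsq*/', '/*vmqsk*/', '/*zt*/', '/*k*/']

Matches: at [0:16] → '/*76xujw/*vpsq*/'; at [18:27] → '/*vmqsk*/'; at [29:35] → '/*zt*/'; at [37:42] → '/*k*/'.
No capturing groups, so `findall` returns the 4 full match strings.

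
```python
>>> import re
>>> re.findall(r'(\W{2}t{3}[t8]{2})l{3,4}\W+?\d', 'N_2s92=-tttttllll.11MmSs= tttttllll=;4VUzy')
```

`findall` collects group 1 from each match (2 total).

['=-ttttt', '= ttttt']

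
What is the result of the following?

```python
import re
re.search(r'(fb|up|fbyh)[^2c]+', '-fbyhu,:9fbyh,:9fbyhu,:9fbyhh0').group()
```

'fbyhu,:9fbyh,:9fbyhu,:9fbyhh0'

`re.search` scans for the first position where the pattern succeeds.
The match spans [1:30] → 'fbyhu,:9fbyh,:9fbyhu,:9fbyhh0'.
Captured: group 1 = 'fb'.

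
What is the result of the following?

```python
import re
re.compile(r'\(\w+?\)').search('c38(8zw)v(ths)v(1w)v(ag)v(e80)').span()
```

(3, 8)

`search` walks the string left to right and returns the first match it finds.
The match spans [3:8] → '(8zw)'.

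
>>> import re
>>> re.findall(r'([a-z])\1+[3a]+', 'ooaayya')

['o', 'y']

`\1` is not a pattern — it's the concrete string captured by group 1, re-applied verbatim.
Matches: at [0:4] match 'ooaa', group 1 = 'o'; at [4:7] match 'yya', group 1 = 'y'.
One capturing group, so `findall` returns just the captured substring from each match — 2 in all.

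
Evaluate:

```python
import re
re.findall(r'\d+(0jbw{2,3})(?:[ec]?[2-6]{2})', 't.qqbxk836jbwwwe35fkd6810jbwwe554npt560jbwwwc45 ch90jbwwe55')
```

['0jbww', '0jbwww', '0jbww']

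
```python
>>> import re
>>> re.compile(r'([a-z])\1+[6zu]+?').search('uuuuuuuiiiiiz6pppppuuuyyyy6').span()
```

(0, 7)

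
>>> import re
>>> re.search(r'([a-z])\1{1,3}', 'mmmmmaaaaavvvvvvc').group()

'mmmm'

`\1` is not a pattern — it's the concrete string captured by group 1, re-applied verbatim.
`re.search` scans for the first position where the pattern succeeds.
The match spans [0:4] → 'mmmm'.
Captured: group 1 = 'm'.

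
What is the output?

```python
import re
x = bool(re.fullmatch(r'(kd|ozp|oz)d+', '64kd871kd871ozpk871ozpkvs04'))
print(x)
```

False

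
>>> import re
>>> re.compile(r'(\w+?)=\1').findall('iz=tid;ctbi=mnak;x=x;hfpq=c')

['x']

`\1` is not a pattern — it's the concrete string captured by group 1, re-applied verbatim.
Scanning left to right: at [17:20] match 'x=x', group 1 = 'x'.
With a single group, `findall` returns only what that group captured — 1 item.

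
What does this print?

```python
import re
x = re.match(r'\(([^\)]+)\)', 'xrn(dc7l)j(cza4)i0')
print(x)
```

`match` is anchored at position 0; if the pattern doesn't fit there, it returns None.
Here position 0 doesn't satisfy it, so the call returns None.

None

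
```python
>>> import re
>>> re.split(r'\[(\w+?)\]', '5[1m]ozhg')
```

['5', '1m', 'ozhg']

Matches to split on: at [1:5] → '[1m]'.
The group in the pattern means `split` returns the separators' captures alongside the pieces.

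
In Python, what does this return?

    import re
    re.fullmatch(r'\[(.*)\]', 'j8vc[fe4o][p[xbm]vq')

`re.fullmatch` requires the pattern to consume the entire string.
Here the pattern can't cover the whole string, so the call returns None.

None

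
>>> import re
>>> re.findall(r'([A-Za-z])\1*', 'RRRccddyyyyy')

After group 1 captures some text, `\1` only succeeds where that same text appears again.
Scanning left to right: at [0:3] match 'RRR', group 1 = 'R'; at [3:5] match 'cc', group 1 = 'c'; at [5:7] match 'dd', group 1 = 'd'; at [7:12] match 'yyyyy', group 1 = 'y'.
Because there's exactly one group, `findall` drops the full match and keeps group 1 from each hit.

['R', 'c', 'd', 'y']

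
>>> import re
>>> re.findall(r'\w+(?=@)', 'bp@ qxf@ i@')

Because the assertion is zero-width, the text it checks is not consumed and won't appear in the result.
With no groups in the pattern, `findall` gives back each whole match — 3 here.

['bp', 'qxf', 'i']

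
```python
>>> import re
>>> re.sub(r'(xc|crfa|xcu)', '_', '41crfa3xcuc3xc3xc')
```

The regex engine tests alternatives in the order written; an earlier branch that matches wins even if a later one would match more.
Matches: at [2:6] → 'crfa'; at [7:9] → 'xc'; at [12:14] → 'xc'; at [15:17] → 'xc'.
Each match is replaced by '_'.

'41_3_uc3_3_'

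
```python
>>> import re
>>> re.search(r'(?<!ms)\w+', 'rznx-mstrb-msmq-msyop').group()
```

'rznx'

A negative assertion filters positions out without eating any characters.
Unlike `match`, `search` isn't anchored — it looks for the pattern anywhere in the string.
The match spans [0:4] → 'rznx'.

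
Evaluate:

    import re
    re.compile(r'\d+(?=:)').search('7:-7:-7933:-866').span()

The lookaround is zero-width — it requires the adjacent text to match without consuming it, so the asserted text isn't part of the match.
`re.search` scans for the first position where the pattern succeeds.
The match spans [0:1] → '7'.

(0, 1)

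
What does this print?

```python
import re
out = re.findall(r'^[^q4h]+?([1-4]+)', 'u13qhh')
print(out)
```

['13']

Because the quantifier is non-greedy, it stops expanding at the earliest point where the rest of the pattern can succeed.
One capturing group, so `findall` returns just the captured substring from the one match — 1 in all.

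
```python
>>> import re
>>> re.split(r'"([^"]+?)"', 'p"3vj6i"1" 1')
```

Matches to split on: at [1:8] → '"3vj6i"'.
`re.split` interleaves the captured-group text with the surrounding fragments.

['p', '3vj6i', '1" 1']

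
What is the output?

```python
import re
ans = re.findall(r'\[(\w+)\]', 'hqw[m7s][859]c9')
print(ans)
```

Walking the string: at [3:8] match '[m7s]', group 1 = 'm7s'; at [8:13] match '[859]', group 1 = '859'.
With a single group, `findall` returns only what that group captured — 2 items.

['m7s', '859']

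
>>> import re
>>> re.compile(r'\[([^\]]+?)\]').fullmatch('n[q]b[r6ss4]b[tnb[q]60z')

`re.fullmatch` requires the pattern to consume the entire string.
Here there's no way to consume every character, so the call returns None.

None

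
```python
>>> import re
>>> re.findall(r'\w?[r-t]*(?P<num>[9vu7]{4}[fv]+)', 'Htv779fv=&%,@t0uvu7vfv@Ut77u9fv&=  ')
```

With a single group, `findall` returns only what that group captured — 3 items.

['v779fv', 'uvu7vfv', '77u9fv']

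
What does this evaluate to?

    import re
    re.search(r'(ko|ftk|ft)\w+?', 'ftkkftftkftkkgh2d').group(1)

'ftk'

The match spans [0:4] → 'ftkk'.
Captured: group 1 = 'ftk'.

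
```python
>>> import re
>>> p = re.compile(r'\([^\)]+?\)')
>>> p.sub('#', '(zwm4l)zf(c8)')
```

Matches: at [0:7] → '(zwm4l)'; at [9:13] → '(c8)'.
`sub` substitutes '#' at each match site.

'#zf#'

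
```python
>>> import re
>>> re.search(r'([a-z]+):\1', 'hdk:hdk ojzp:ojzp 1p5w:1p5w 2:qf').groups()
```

('hdk',)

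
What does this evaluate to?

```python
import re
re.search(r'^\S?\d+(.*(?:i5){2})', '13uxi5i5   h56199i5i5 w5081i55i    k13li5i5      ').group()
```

'13uxi5i5   h56199i5i5 w5081i55i    k13li5i5'

The match spans [0:43] → '13uxi5i5   h56199i5i5 w5081i55i    k13li5i5'.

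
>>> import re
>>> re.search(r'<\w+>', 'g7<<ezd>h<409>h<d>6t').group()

'<ezd>'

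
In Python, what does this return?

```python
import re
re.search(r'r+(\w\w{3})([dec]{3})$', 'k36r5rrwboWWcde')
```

This matches one or more of a literal 'r'; then a word character, then exactly 3 of a word character (captured); then exactly 3 of one of [dec] (captured); then anchored at the end.
Here the pattern never matches, so the call returns None.

None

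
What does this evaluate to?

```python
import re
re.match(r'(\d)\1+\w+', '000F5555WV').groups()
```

('0',)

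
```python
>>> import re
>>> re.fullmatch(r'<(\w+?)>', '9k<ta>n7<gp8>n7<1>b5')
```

For `fullmatch`, every character of the input must be accounted for by the pattern.
Here there's no way to consume every character, so the call returns None.

None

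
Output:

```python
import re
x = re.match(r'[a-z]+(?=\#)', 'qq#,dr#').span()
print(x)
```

`match` is anchored at position 0; if the pattern doesn't fit there, it returns None.
The match spans [0:2] → 'qq'.

(0, 2)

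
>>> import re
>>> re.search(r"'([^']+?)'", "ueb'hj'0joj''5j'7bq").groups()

('hj',)

`re.search` scans for the first position where the pattern succeeds.
The match spans [3:7] → "'hj'".
Captured: group 1 = 'hj'.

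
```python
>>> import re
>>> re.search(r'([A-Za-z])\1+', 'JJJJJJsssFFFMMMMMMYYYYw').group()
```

'JJJJJJ'

The backreference `\1` re-matches whatever the first group consumed, character for character.
`search` walks the string left to right and returns the first match it finds.
The match spans [0:6] → 'JJJJJJ'.
Captured: group 1 = 'J'.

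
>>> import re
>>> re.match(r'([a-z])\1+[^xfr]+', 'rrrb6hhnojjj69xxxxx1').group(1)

`\1` has to match the exact text group 1 already captured.
`re.match` only tries the pattern at the start of the string.
The match spans [0:14] → 'rrrb6hhnojjj69'.
Captured: group 1 = 'r'.

'r'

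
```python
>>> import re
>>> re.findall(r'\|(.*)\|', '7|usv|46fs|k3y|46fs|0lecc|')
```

['usv|46fs|k3y|46fs|0lecc']

One capturing group, so `findall` returns just the captured substring from the one match — 1 in all.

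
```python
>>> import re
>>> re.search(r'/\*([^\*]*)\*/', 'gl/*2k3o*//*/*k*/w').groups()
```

('2k3o',)

The match spans [2:10] → '/*2k3o*/'.
Captured: group 1 = '2k3o'.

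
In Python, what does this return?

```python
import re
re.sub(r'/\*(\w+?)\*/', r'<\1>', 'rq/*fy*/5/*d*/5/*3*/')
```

'rq<fy>5<d>5<3>'

Matches: at [2:8] → '/*fy*/'; at [9:14] → '/*d*/'; at [15:20] → '/*3*/'.
The replacement refers to a captured group, so each match is rewritten using its own captured text.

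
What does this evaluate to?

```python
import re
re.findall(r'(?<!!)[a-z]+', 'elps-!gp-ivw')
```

The negative lookahead/lookbehind blocks any match where the forbidden context is present.
Walking the string: at [0:4] → 'elps'; at [7:8] → 'p'; at [9:12] → 'ivw'.
With no groups in the pattern, `findall` gives back each whole match — 3 here.

['elps', 'p', 'ivw']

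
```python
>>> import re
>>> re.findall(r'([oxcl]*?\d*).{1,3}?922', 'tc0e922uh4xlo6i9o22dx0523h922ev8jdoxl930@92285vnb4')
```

['', 'x0523', 'oxl930']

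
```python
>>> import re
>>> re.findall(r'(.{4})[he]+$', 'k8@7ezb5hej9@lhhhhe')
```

['j9@l']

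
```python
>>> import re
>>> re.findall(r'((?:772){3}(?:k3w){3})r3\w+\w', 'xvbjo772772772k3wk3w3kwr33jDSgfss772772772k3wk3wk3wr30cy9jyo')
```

['772772772k3wk3wk3w']

One capturing group, so `findall` returns just the captured substring from the one match — 1 in all.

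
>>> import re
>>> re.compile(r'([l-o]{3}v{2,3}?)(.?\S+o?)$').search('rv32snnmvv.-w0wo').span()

The match spans [5:16] → 'nnmvv.-w0wo'.

(5, 16)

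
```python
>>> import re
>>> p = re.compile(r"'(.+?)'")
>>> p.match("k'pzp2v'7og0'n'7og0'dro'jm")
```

None

`re.match` won't scan ahead — the pattern has to work from the very first character.
Here position 0 doesn't satisfy it, so the call returns None.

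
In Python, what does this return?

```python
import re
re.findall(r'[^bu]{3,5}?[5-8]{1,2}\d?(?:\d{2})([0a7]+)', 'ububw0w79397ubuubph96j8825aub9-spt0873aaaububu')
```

['7', 'a', 'aaa']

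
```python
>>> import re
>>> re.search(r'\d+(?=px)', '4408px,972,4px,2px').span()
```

(0, 4)

The lookaround is zero-width — it requires the adjacent text to match without consuming it, so the asserted text isn't part of the match.
The match spans [0:4] → '4408'.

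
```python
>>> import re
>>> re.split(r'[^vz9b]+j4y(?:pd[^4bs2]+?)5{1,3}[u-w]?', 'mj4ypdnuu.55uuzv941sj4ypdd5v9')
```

This matches one or more of any character except [vz9b], then the literal 'j4y'; then the literal 'pd', then one or more of any character except [4bs2] (lazy) (non-capturing group); then 1 to 3 of the literal '5', then optionally a character in [u-w].
Matches to split on: at [0:13] → 'mj4ypdnuu.55u'; at [17:28] → '41sj4ypdd5v'.
Each match becomes a cut point; 3 segments remain.

['', 'uzv9', '9']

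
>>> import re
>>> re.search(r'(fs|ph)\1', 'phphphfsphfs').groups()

`\1` is not a pattern — it's the concrete string captured by group 1, re-applied verbatim.
Unlike `match`, `search` isn't anchored — it looks for the pattern anywhere in the string.
The match spans [0:4] → 'phph'.
Captured: group 1 = 'ph'.

('ph',)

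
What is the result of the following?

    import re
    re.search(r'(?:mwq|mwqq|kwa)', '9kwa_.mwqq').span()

(1, 4)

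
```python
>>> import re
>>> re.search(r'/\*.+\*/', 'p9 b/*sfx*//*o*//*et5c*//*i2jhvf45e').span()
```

The match spans [4:24] → '/*sfx*//*o*//*et5c*/'.

(4, 24)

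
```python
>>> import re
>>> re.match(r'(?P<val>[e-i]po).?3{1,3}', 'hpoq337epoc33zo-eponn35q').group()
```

The pattern matches a character in [e-i], then the literal 'po' (captured as 'val'); then optionally any character, then 1 to 3 of a literal '3'.
`match` is anchored at position 0; if the pattern doesn't fit there, it returns None.
The match spans [0:6] → 'hpoq33'.
Captured: group 1 = 'hpo'.

'hpoq33'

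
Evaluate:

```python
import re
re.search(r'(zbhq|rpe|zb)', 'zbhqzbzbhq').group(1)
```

'zbhq'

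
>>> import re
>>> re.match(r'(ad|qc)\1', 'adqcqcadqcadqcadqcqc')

The backreference `\1` re-matches whatever the first group consumed, character for character.
With `match`, the pattern is implicitly anchored at the beginning.
Here position 0 doesn't satisfy it, so the call returns None.

None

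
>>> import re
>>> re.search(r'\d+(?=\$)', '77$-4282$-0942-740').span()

(0, 2)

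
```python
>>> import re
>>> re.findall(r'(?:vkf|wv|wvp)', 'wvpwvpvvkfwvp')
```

Branches in `(...|...)` are attempted left-to-right; the first branch that allows the whole pattern to succeed is taken.
Since nothing is captured, `findall` lists the 4 matched substrings directly.

['wv', 'wv', 'vkf', 'wv']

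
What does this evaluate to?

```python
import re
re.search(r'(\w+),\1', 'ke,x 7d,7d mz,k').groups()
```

('7d',)

`\1` has to match the exact text group 1 already captured.
`re.search` scans for the first position where the pattern succeeds.
The match spans [5:10] → '7d,7d'.
Captured: group 1 = '7d'.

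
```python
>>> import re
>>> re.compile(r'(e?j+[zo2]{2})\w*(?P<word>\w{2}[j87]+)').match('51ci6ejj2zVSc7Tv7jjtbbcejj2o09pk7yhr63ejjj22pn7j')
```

None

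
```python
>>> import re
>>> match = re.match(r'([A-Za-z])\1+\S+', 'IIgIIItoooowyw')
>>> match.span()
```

(0, 14)

The backreference `\1` re-matches whatever the first group consumed, character for character.
With `match`, the pattern is implicitly anchored at the beginning.
The match spans [0:14] → 'IIgIIItoooowyw'.
Captured: group 1 = 'I'.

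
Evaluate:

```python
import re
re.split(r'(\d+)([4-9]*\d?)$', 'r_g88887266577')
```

The group in the pattern means `split` returns the separators' captures alongside the pieces.

['r_g', '88887266577', '', '']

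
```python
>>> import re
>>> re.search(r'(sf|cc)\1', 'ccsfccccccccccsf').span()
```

The backreference `\1` re-matches whatever the first group consumed, character for character.
`re.search` scans for the first position where the pattern succeeds.
The match spans [4:8] → 'cccc'.
Captured: group 1 = 'cc'.

(4, 8)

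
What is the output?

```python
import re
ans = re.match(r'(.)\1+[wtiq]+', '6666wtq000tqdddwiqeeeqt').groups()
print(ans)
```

('6',)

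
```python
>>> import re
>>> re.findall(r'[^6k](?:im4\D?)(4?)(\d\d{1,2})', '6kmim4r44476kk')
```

The pattern matches any character except [6k]; then the literal 'im4', then optionally a non-digit (non-capturing group); then optionally a literal '4' (captured); then a digit, then 1 to 2 of a digit (captured).
Scanning left to right: at [2:11] match 'mim4r4447', groups = ('4', '447').
`findall` packs the 2 group values into a tuple for every match.

[('4', '447')]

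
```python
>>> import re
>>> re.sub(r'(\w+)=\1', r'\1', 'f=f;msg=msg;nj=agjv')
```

'f;msg;nj=agjv'

`\1` has to match the exact text group 1 already captured.
`\1` in the replacement pulls in group 1's text for each match.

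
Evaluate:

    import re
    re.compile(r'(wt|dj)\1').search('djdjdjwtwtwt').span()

(0, 4)

A backreference is literal: `\1` must see the identical characters the first group matched.
The match spans [0:4] → 'djdj'.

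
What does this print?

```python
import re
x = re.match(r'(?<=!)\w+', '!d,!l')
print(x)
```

`re.match` won't scan ahead — the pattern has to work from the very first character.
Here position 0 doesn't satisfy it, so the call returns None.

None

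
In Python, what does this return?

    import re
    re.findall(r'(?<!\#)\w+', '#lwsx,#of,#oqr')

['wsx', 'f', 'qr']

Because the assertion is negative and zero-width, positions next to the forbidden text are skipped.
Walking the string: at [2:5] → 'wsx'; at [8:9] → 'f'; at [12:14] → 'qr'.
With no groups in the pattern, `findall` gives back each whole match — 3 here.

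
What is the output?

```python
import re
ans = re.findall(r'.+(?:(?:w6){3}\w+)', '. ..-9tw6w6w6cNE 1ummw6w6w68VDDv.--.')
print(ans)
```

Pattern: one or more of any character; then the literal 'w6' repeated 3 times, then one or more of a word character (non-capturing group).
Scanning left to right: at [0:32] → '. ..-9tw6w6w6cNE 1ummw6w6w68VDDv'.
`findall` yields the raw match text (1 of them) because the pattern has no groups.

['. ..-9tw6w6w6cNE 1ummw6w6w68VDDv']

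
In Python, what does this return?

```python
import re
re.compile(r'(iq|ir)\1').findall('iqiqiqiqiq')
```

A backreference is literal: `\1` must see the identical characters the first group matched.
`findall` collects group 1 from each match (2 total).

['iq', 'iq']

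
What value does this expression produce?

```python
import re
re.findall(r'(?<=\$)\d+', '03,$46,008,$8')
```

['46', '8']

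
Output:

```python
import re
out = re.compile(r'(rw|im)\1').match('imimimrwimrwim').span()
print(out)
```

(0, 4)

`re.match` only tries the pattern at the start of the string.
The match spans [0:4] → 'imim'.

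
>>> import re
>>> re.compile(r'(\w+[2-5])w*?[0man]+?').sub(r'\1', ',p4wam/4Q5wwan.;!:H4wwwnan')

',p4m/4Q5n.;!:H4an'

The pattern matches one or more of a word character, then a character in [2-5] (captured); then zero or more of a literal 'w' (lazy), then one or more of one of [0man] (lazy).
A `+?`/`*?`/`{m,n}?` starts at its minimum and grows only as far as needed for what follows to match.
Matches: at [1:5] → 'p4wa'; at [7:13] → '4Q5wwa'; at [18:24] → 'H4wwwn'.
Each match is replaced using the text its own group 1 captured.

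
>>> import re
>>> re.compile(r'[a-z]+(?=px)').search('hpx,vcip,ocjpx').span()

The `(?=…)`/`(?<=…)` assertion just peeks at neighbouring text; it doesn't advance the match position.
The match spans [0:1] → 'h'.

(0, 1)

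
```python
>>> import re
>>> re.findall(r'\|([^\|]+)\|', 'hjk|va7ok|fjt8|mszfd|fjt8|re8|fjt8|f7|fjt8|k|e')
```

['va7ok', 'mszfd', 're8', 'f7', 'k']

Walking the string: at [3:10] match '|va7ok|', group 1 = 'va7ok'; at [14:21] match '|mszfd|', group 1 = 'mszfd'; at [25:30] match '|re8|', group 1 = 're8'; at [34:38] match '|f7|', group 1 = 'f7'; at [42:45] match '|k|', group 1 = 'k'.
One capturing group, so `findall` returns just the captured substring from each match — 5 in all.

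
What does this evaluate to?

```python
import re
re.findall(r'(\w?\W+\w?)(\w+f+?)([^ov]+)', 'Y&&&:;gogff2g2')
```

3 groups means the one result is a tuple of 3 captured strings — 1 here.

[('Y&&&:;g', 'ogff', '2g2')]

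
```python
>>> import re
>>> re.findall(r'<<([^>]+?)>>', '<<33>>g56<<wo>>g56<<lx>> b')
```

['33', 'wo', 'lx']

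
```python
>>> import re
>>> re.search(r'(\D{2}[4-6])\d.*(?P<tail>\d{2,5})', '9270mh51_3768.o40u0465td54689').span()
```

Pattern: exactly 2 of a non-digit, then a character in [4-6] (captured); then a digit, then zero or more of any character; then 2 to 5 of a digit (captured as 'tail').
The match spans [4:29] → 'mh51_3768.o40u0465td54689'.

(4, 29)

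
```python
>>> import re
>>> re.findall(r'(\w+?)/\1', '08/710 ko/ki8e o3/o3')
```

The backreference `\1` re-matches whatever the first group consumed, character for character.
Matches: at [15:20] match 'o3/o3', group 1 = 'o3'.
`findall` collects group 1 from the one match (1 total).

['o3']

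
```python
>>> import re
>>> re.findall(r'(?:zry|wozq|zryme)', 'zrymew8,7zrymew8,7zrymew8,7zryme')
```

The regex engine tests alternatives in the order written; an earlier branch that matches wins even if a later one would match more.
No capturing groups, so `findall` returns the 4 full match strings.

['zry', 'zry', 'zry', 'zry']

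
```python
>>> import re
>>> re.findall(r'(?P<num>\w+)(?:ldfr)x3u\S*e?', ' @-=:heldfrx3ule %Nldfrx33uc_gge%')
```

['he']

Pattern: one or more of a word character (captured as 'num'); then the literal 'ld', then the literal 'fr' (non-capturing group); then the literal 'x3u', then zero or more of a non-whitespace character, then optionally the literal 'e'.
Scanning left to right: at [5:16] match 'heldfrx3ule', group 1 = 'he'.
`findall` collects group 1 from the one match (1 total).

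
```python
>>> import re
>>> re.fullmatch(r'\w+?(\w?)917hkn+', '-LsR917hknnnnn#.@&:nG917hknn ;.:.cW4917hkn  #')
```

None

`re.fullmatch` requires the pattern to consume the entire string.
Here the pattern can't cover the whole string, so the call returns None.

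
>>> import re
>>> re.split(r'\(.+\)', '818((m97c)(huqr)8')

['818', '8']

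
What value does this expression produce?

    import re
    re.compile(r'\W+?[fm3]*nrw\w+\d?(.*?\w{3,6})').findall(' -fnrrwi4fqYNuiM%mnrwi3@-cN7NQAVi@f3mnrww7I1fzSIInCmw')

['@-cN7NQA', 'Cmw']

This matches one or more of a non-word character (lazy); then zero or more of one of [fm3], then the literal 'nrw', then one or more of a word character; then optionally a digit; then zero or more of any character (lazy), then 3 to 6 of a word character (captured).
With the lazy modifier that quantifier settles for the fewest repetitions that let the rest of the pattern succeed (the atoms after it are unaffected and can still be greedy).
Scanning left to right: at [16:31] match '%mnrwi3@-cN7NQA', group 1 = '@-cN7NQA'; at [33:53] match '@f3mnrww7I1fzSIInCmw', group 1 = 'Cmw'.
With a single group, `findall` returns only what that group captured — 2 items.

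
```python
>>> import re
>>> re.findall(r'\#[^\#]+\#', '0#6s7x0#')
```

['#6s7x0#']

With no groups in the pattern, `findall` gives back each whole match — 1 here.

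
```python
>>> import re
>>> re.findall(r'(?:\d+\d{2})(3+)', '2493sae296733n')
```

One capturing group, so `findall` returns just the captured substring from each match — 2 in all.

['3', '3']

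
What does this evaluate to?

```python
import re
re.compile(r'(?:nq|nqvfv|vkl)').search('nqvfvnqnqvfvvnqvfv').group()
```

'nq'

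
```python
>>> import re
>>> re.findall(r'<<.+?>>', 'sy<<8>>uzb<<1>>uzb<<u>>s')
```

['<<8>>', '<<1>>', '<<u>>']

The `?` after the quantifier makes it lazy — it takes as little as possible before letting the rest of the pattern try.
Walking the string: at [2:7] → '<<8>>'; at [10:15] → '<<1>>'; at [18:23] → '<<u>>'.
No capturing groups, so `findall` returns the 3 full match strings.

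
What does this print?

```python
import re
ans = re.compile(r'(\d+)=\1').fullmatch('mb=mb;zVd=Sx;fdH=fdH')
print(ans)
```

`fullmatch` succeeds only if the pattern covers the string from start to end.
Here the pattern can't cover the whole string, so the call returns None.

None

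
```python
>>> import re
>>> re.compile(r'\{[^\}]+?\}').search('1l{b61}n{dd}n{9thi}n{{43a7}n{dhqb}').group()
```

'{b61}'

The match spans [2:7] → '{b61}'.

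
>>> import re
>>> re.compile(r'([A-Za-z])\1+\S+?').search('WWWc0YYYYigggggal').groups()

`\1` has to match the exact text group 1 already captured.
`re.search` scans for the first position where the pattern succeeds.
The match spans [0:4] → 'WWWc'.
Captured: group 1 = 'W'.

('W',)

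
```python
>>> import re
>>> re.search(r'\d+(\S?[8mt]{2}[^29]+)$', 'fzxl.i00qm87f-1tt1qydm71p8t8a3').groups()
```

This matches one or more of a digit; then optionally a non-whitespace character, then exactly 2 of one of [8mt], then one or more of any character except [29] (captured); then anchored at the end.
`search` walks the string left to right and returns the first match it finds.
The match spans [6:30] → '00qm87f-1tt1qydm71p8t8a3'.
Captured: group 1 = 'qm87f-1tt1qydm71p8t8a3'.

('qm87f-1tt1qydm71p8t8a3',)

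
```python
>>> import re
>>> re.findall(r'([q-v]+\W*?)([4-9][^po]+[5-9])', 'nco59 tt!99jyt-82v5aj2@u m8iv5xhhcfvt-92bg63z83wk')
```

[('tt!', '99jyt-82v5aj2@u m8iv5xhhcfvt-92bg63z8')]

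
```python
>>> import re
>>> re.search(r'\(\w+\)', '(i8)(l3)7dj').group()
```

'(i8)'

The match spans [0:4] → '(i8)'.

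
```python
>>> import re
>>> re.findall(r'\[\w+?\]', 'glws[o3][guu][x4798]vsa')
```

['[o3]', '[guu]', '[x4798]']

Since nothing is captured, `findall` lists the 3 matched substrings directly.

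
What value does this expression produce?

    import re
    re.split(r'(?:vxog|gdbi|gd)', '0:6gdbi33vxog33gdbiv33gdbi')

['0:6', '33', '33', 'v33', '']

`|` is ordered: at each position the engine commits to the first alternative that works.
Matches to split on: at [3:7] → 'gdbi'; at [9:13] → 'vxog'; at [15:19] → 'gdbi'; at [22:26] → 'gdbi'.
The string is cut at each match, leaving 5 pieces.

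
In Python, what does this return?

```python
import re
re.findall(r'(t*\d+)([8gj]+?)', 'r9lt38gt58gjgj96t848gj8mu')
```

[('t38', 'g'), ('t58', 'g'), ('t848', 'g')]

Pattern: zero or more of the literal 't', then one or more of a digit (captured); then one or more of one of [8gj] (lazy) (captured).
The `?` after the quantifier makes it lazy — it takes as little as possible before letting the rest of the pattern try.
Walking the string: at [3:7] match 't38g', groups = ('t38', 'g'); at [7:11] match 't58g', groups = ('t58', 'g'); at [16:21] match 't848g', groups = ('t848', 'g').
2 groups means each result is a tuple of 2 captured strings — 3 here.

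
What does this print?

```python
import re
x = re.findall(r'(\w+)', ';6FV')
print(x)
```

['6FV']

Pattern: one or more of a word character (captured).
Scanning left to right: at [1:4] match '6FV', group 1 = '6FV'.
With a single group, `findall` returns only what that group captured — 1 item.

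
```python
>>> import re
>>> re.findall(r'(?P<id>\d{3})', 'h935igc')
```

Pattern: exactly 3 of a digit (captured as 'id').
Scanning left to right: at [1:4] match '935', group 1 = '935'.
Because there's exactly one group, `findall` drops the full match and keeps group 1 from the one hit.

['935']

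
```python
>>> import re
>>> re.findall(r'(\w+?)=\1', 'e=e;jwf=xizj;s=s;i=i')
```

['e', 's', 'i']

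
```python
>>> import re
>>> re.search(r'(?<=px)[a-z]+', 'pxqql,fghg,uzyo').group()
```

The lookaround is zero-width — it requires the adjacent text to match without consuming it, so the asserted text isn't part of the match.
The match spans [2:5] → 'qql'.

'qql'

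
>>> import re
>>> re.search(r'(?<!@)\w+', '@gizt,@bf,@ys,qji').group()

'izt'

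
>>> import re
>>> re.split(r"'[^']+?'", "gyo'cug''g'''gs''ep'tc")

Matches to split on: at [3:8] → "'cug'"; at [8:11] → "'g'"; at [12:16] → "'gs'"; at [16:20] → "'ep'".
Splitting on the pattern gives 5 pieces.

['gyo', '', "'", '', 'tc']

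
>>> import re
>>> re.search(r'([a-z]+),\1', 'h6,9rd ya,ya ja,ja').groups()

After group 1 captures some text, `\1` only succeeds where that same text appears again.
Unlike `match`, `search` isn't anchored — it looks for the pattern anywhere in the string.
The match spans [7:12] → 'ya,ya'.
Captured: group 1 = 'ya'.

('ya',)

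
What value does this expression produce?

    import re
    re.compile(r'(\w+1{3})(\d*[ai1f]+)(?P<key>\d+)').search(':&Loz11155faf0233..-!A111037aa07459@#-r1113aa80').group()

The match spans [2:17] → 'Loz11155faf0233'.

'Loz11155faf0233'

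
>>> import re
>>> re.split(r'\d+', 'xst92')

['xst', '']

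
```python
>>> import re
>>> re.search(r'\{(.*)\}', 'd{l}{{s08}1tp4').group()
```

'{l}{{s08}'

`search` walks the string left to right and returns the first match it finds.
The match spans [1:10] → '{l}{{s08}'.
Captured: group 1 = 'l}{{s08'.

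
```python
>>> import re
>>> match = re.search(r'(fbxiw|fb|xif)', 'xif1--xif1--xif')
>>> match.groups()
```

Unlike `match`, `search` isn't anchored — it looks for the pattern anywhere in the string.
The match spans [0:3] → 'xif'.
Captured: group 1 = 'xif'.

('xif',)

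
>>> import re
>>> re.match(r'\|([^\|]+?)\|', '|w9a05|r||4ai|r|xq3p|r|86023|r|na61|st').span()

With `match`, the pattern is implicitly anchored at the beginning.
The match spans [0:7] → '|w9a05|'.

(0, 7)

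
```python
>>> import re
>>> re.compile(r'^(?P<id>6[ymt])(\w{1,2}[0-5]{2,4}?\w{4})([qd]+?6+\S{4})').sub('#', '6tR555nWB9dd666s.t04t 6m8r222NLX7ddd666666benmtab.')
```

'#4t 6m8r222NLX7ddd666666benmtab.'

Pattern: anchored at the start of the string; then the literal '6', then one of [ymt] (captured as 'id'); then 1 to 2 of a word character, then 2 to 4 of a character in [0-5] (lazy), then exactly 4 of a word character (captured); then one or more of one of [qd] (lazy), then one or more of the literal '6', then exactly 4 of a non-whitespace character (captured).
Matches: at [0:19] → '6tR555nWB9dd666s.t0'.
`sub` substitutes '#' at each match site.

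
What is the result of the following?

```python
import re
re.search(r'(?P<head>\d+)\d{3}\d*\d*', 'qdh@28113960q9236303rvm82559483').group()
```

'28113960'

The pattern matches one or more of a digit (captured as 'head'); then exactly 3 of a digit, then zero or more of a digit, then zero or more of a digit.
`search` walks the string left to right and returns the first match it finds.
The match spans [4:12] → '28113960'.
Captured: group 1 = '28113'.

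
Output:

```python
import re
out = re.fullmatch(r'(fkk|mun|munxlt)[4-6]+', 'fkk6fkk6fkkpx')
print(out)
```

None

`re.fullmatch` is like wrapping the pattern in `^…$` (in single-line mode).
Here the pattern can't cover the whole string, so the call returns None.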